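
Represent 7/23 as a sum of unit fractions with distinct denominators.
1/4 + 1/19 + 1/583 + 1/1019084

Greedy algorithm:
7/23: ceiling(23/7) = 4, use 1/4
5/92: ceiling(92/5) = 19, use 1/19
3/1748: ceiling(1748/3) = 583, use 1/583
1/1019084: ceiling(1019084/1) = 1019084, use 1/1019084
Result: 7/23 = 1/4 + 1/19 + 1/583 + 1/1019084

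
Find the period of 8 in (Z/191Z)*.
95

191 is prime, so ord(8) divides φ(191) = 190.
Divisors of 190: 1, 2, 5, 10, 19, 38, 95, 190.
Repeated squaring: 8^1 ≡ 8, 8^2 ≡ 64, 8^4 ≡ 85, 8^8 ≡ 158, 8^16 ≡ 134, 8^32 ≡ 2, 8^64 ≡ 4, 8^128 ≡ 16 (mod 191).
Test 8^d mod 191 for each divisor d in increasing order:
8^1 ≡ 8
8^2 ≡ 64
8^5 = 8^4·8^1 ≡ 107
8^10 = 8^8·8^2 ≡ 180
8^19 = 8^16·8^2·8^1 ≡ 39
8^38 = 8^32·8^4·8^2 ≡ 184
8^95 = 8^64·8^16·8^8·8^4·8^2·8^1 ≡ 1  ← first divisor giving 1
The order is 95.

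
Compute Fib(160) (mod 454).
311

Matrix identity: Q^n = [[F_(n+1), F_n], [F_n, F_(n-1)]] with Q = [[1,1],[1,0]].
n = 160 = 10100000₂. Square-and-multiply, entries mod 454:
Q^1 = [[1,1],[1,0]]
Q^2 = (Q^1)² = [[2,1],[1,1]]
Q^5 = (Q^2)²·Q = [[8,5],[5,3]]
Q^10 = (Q^5)² = [[89,55],[55,34]]
Q^20 = (Q^10)² = [[50,409],[409,95]]
Q^40 = (Q^20)² = [[439,285],[285,154]]
Q^80 = (Q^40)² = [[184,117],[117,67]]
Q^160 = (Q^80)² = [[329,311],[311,18]]
F_160 mod 454 = Q^160[0][1] = 311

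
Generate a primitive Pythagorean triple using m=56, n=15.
(2911, 1680, 3361)

Euclid's formula: a = m² - n², b = 2mn, c = m² + n²
m = 56, n = 15
a = 56² - 15² = 3136 - 225 = 2911
b = 2 × 56 × 15 = 1680
c = 56² + 15² = 3136 + 225 = 3361
Verification: 2911² + 1680² = 8473921 + 2822400 = 11296321 = 3361² ✓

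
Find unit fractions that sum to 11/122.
1/12 + 1/147 + 1/35868

Greedy algorithm:
11/122: ceiling(122/11) = 12, use 1/12
5/732: ceiling(732/5) = 147, use 1/147
1/35868: ceiling(35868/1) = 35868, use 1/35868
Result: 11/122 = 1/12 + 1/147 + 1/35868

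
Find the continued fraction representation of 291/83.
[3; 1, 1, 41]

Euclidean algorithm steps:
291 = 3 × 83 + 42
83 = 1 × 42 + 41
42 = 1 × 41 + 1
41 = 41 × 1 + 0
Continued fraction: [3; 1, 1, 41]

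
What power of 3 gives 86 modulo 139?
124

Baby-step giant-step with step n = ⌈√139⌉ = 12.
Baby steps 3^j mod 139 (j:value) for j=0..11: 0:1, 1:3, 2:9, 3:27, 4:81, 5:104, 6:34, 7:102, 8:28, 9:84, 10:113, 11:61.
Giant-step multiplier: 3^(-12) ≡ 3^(138-12) = 3^126 ≡ 79 (mod 139).
Giant steps γ_i = 86·79^i mod 139: γ_0=86, γ_1=122, γ_2=47, γ_3=99, γ_4=37, γ_5=4, γ_6=38, γ_7=83, γ_8=24, γ_9=89, γ_10=81 (in table at j=4).
x = i·n + j = 10·12 + 4 = 124.
Check: 3^124 ≡ 86 (mod 139).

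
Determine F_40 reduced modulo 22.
11

Matrix identity: Q^n = [[F_(n+1), F_n], [F_n, F_(n-1)]] with Q = [[1,1],[1,0]].
n = 40 = 101000₂. Square-and-multiply, entries mod 22:
Q^1 = [[1,1],[1,0]]
Q^2 = (Q^1)² = [[2,1],[1,1]]
Q^5 = (Q^2)²·Q = [[8,5],[5,3]]
Q^10 = (Q^5)² = [[1,11],[11,12]]
Q^20 = (Q^10)² = [[12,11],[11,1]]
Q^40 = (Q^20)² = [[1,11],[11,12]]
F_40 mod 22 = Q^40[0][1] = 11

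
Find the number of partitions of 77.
10619863

p(n) counts ways to write n as a sum of positive integers (order ignored).
Euler's pentagonal recurrence: p(k) = p(k-1) + p(k-2) - p(k-5) - p(k-7) + p(k-12) + p(k-15) - ... (offsets j(3j∓1)/2, signs ++--, p(0)=1, p(<0)=0).
DP table for k = 0..76: p(0)=1, p(1)=1, p(2)=2, p(3)=3, p(4)=5, p(5)=7, p(6)=11, p(7)=15, p(8)=22, p(9)=30, p(10)=42, p(11)=56, p(12)=77, p(13)=101, p(14)=135, p(15)=176, p(16)=231, p(17)=297, p(18)=385, p(19)=490, p(20)=627, p(21)=792, p(22)=1002, p(23)=1255, p(24)=1575, p(25)=1958, p(26)=2436, p(27)=3010, p(28)=3718, p(29)=4565, p(30)=5604, p(31)=6842, p(32)=8349, p(33)=10143, p(34)=12310, p(35)=14883, p(36)=17977, p(37)=21637, p(38)=26015, p(39)=31185, p(40)=37338, p(41)=44583, p(42)=53174, p(43)=63261, p(44)=75175, p(45)=89134, p(46)=105558, p(47)=124754, p(48)=147273, p(49)=173525, p(50)=204226, p(51)=239943, p(52)=281589, p(53)=329931, p(54)=386155, p(55)=451276, p(56)=526823, p(57)=614154, p(58)=715220, p(59)=831820, p(60)=966467, p(61)=1121505, p(62)=1300156, p(63)=1505499, p(64)=1741630, p(65)=2012558, p(66)=2323520, p(67)=2679689, p(68)=3087735, p(69)=3554345, p(70)=4087968, p(71)=4697205, p(72)=5392783, p(73)=6185689, p(74)=7089500, p(75)=8118264, p(76)=9289091.
Final step: p(77) = p(76) + p(75) - p(72) - p(70) + p(65) + p(62) - p(55) - p(51) + p(42) + p(37) - p(26) - p(20) + p(7) + p(0)
= 9289091 + 8118264 - 5392783 - 4087968 + 2012558 + 1300156 - 451276 - 239943 + 53174 + 21637 - 2436 - 627 + 15 + 1
= 10619863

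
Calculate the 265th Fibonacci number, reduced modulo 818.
117

Matrix identity: Q^n = [[F_(n+1), F_n], [F_n, F_(n-1)]] with Q = [[1,1],[1,0]].
n = 265 = 100001001₂. Square-and-multiply, entries mod 818:
Q^1 = [[1,1],[1,0]]
Q^2 = (Q^1)² = [[2,1],[1,1]]
Q^4 = (Q^2)² = [[5,3],[3,2]]
Q^8 = (Q^4)² = [[34,21],[21,13]]
Q^16 = (Q^8)² = [[779,169],[169,610]]
Q^33 = (Q^16)²·Q = [[609,634],[634,793]]
Q^66 = (Q^33)² = [[645,520],[520,125]]
Q^132 = (Q^66)² = [[123,398],[398,543]]
Q^265 = (Q^132)²·Q = [[153,117],[117,36]]
F_265 mod 818 = Q^265[0][1] = 117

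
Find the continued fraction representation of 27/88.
[0; 3, 3, 1, 6]

Euclidean algorithm steps:
27 = 0 × 88 + 27
88 = 3 × 27 + 7
27 = 3 × 7 + 6
7 = 1 × 6 + 1
6 = 6 × 1 + 0
Continued fraction: [0; 3, 3, 1, 6]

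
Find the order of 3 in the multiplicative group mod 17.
16

17 is prime, so ord(3) divides φ(17) = 16.
Divisors of 16: 1, 2, 4, 8, 16.
Repeated squaring: 3^1 ≡ 3, 3^2 ≡ 9, 3^4 ≡ 13, 3^8 ≡ 16, 3^16 ≡ 1 (mod 17).
Test 3^d mod 17 for each divisor d in increasing order:
3^1 ≡ 3
3^2 ≡ 9
3^4 ≡ 13
3^8 ≡ 16
3^16 ≡ 1  ← first divisor giving 1
The order is 16.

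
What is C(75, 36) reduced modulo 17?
7

Using Lucas' theorem:
Write n=75 and k=36 in base 17:
n in base 17: [4, 7]
k in base 17: [2, 2]
C(75,36) mod 17 = ∏ C(n_i, k_i) mod 17
Digit binomials (mod 17): C(4,2) = 6; C(7,2) = 21 ≡ 4
Product: 6 × 4 = 24 ≡ 7 (mod 17)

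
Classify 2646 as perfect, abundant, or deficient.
abundant

Proper divisors of 2646: sum = 1 + 2 + 3 + 6 + 7 + 9 + 14 + 18 + ... + 378 + 441 + 882 + 1323 (23 divisors) = 4194
Since 4194 > 2646, 2646 is abundant.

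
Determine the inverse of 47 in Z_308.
59

gcd(47, 308) = 1, so the inverse exists.
Extended Euclidean algorithm on (308, 47):
308 = 6 × 47 + 26  ⟹  26 = (1)·308 + (-6)·47
47 = 1 × 26 + 21  ⟹  21 = (-1)·308 + (7)·47
26 = 1 × 21 + 5  ⟹  5 = (2)·308 + (-13)·47
21 = 4 × 5 + 1  ⟹  1 = (-9)·308 + (59)·47
So (59)·47 ≡ 1 (mod 308), i.e. 47^(-1) ≡ 59 (mod 308).
Check: 47 × 59 = 2773 ≡ 1 (mod 308)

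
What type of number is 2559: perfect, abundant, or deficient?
deficient

Proper divisors of 2559: sum = 1 + 3 + 853 = 857
Since 857 < 2559, 2559 is deficient.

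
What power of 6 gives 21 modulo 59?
40

Baby-step giant-step with step n = ⌈√59⌉ = 8.
Baby steps 6^j mod 59 (j:value) for j=0..7: 0:1, 1:6, 2:36, 3:39, 4:57, 5:47, 6:46, 7:40.
Giant-step multiplier: 6^(-8) ≡ 6^(58-8) = 6^50 ≡ 15 (mod 59).
Giant steps γ_i = 21·15^i mod 59: γ_0=21, γ_1=20, γ_2=5, γ_3=16, γ_4=4, γ_5=1 (in table at j=0).
x = i·n + j = 5·8 + 0 = 40.
Check: 6^40 ≡ 21 (mod 59).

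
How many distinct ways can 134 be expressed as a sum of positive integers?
8149040695

p(n) counts ways to write n as a sum of positive integers (order ignored).
Euler's pentagonal recurrence: p(k) = p(k-1) + p(k-2) - p(k-5) - p(k-7) + p(k-12) + p(k-15) - ... (offsets j(3j∓1)/2, signs ++--, p(0)=1, p(<0)=0).
DP table for k = 0..133: p(0)=1, p(1)=1, p(2)=2, p(3)=3, p(4)=5, p(5)=7, p(6)=11, p(7)=15, p(8)=22, p(9)=30, p(10)=42, p(11)=56, p(12)=77, p(13)=101, p(14)=135, p(15)=176, p(16)=231, p(17)=297, p(18)=385, p(19)=490, p(20)=627, p(21)=792, p(22)=1002, p(23)=1255, p(24)=1575, p(25)=1958, p(26)=2436, p(27)=3010, p(28)=3718, p(29)=4565, p(30)=5604, p(31)=6842, p(32)=8349, p(33)=10143, p(34)=12310, p(35)=14883, p(36)=17977, p(37)=21637, p(38)=26015, p(39)=31185, p(40)=37338, p(41)=44583, p(42)=53174, p(43)=63261, p(44)=75175, p(45)=89134, p(46)=105558, p(47)=124754, p(48)=147273, p(49)=173525, p(50)=204226, p(51)=239943, p(52)=281589, p(53)=329931, p(54)=386155, p(55)=451276, p(56)=526823, p(57)=614154, p(58)=715220, p(59)=831820, p(60)=966467, p(61)=1121505, p(62)=1300156, p(63)=1505499, p(64)=1741630, p(65)=2012558, p(66)=2323520, p(67)=2679689, p(68)=3087735, p(69)=3554345, p(70)=4087968, p(71)=4697205, p(72)=5392783, p(73)=6185689, p(74)=7089500, p(75)=8118264, p(76)=9289091, p(77)=10619863, p(78)=12132164, p(79)=13848650, p(80)=15796476, p(81)=18004327, p(82)=20506255, p(83)=23338469, p(84)=26543660, p(85)=30167357, p(86)=34262962, p(87)=38887673, p(88)=44108109, p(89)=49995925, p(90)=56634173, p(91)=64112359, p(92)=72533807, p(93)=82010177, p(94)=92669720, p(95)=104651419, p(96)=118114304, p(97)=133230930, p(98)=150198136, p(99)=169229875, p(100)=190569292, p(101)=214481126, p(102)=241265379, p(103)=271248950, p(104)=304801365, p(105)=342325709, p(106)=384276336, p(107)=431149389, p(108)=483502844, p(109)=541946240, p(110)=607163746, p(111)=679903203, p(112)=761002156, p(113)=851376628, p(114)=952050665, p(115)=1064144451, p(116)=1188908248, p(117)=1327710076, p(118)=1482074143, p(119)=1653668665, p(120)=1844349560, p(121)=2056148051, p(122)=2291320912, p(123)=2552338241, p(124)=2841940500, p(125)=3163127352, p(126)=3519222692, p(127)=3913864295, p(128)=4351078600, p(129)=4835271870, p(130)=5371315400, p(131)=5964539504, p(132)=6620830889, p(133)=7346629512.
Final step: p(134) = p(133) + p(132) - p(129) - p(127) + p(122) + p(119) - p(112) - p(108) + p(99) + p(94) - p(83) - p(77) + p(64) + p(57) - p(42) - p(34) + p(17) + p(8)
= 7346629512 + 6620830889 - 4835271870 - 3913864295 + 2291320912 + 1653668665 - 761002156 - 483502844 + 169229875 + 92669720 - 23338469 - 10619863 + 1741630 + 614154 - 53174 - 12310 + 297 + 22
= 8149040695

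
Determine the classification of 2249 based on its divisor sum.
deficient

Proper divisors of 2249: sum = 1 + 13 + 173 = 187
Since 187 < 2249, 2249 is deficient.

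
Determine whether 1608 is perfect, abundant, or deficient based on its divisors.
abundant

Proper divisors of 1608: sum = 1 + 2 + 3 + 4 + 6 + 8 + 12 + 24 + 67 + 134 + 201 + 268 + 402 + 536 + 804 = 2472
Since 2472 > 1608, 1608 is abundant.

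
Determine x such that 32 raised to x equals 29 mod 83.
68

Baby-step giant-step with step n = ⌈√83⌉ = 10.
Baby steps 32^j mod 83 (j:value) for j=0..9: 0:1, 1:32, 2:28, 3:66, 4:37, 5:22, 6:40, 7:35, 8:41, 9:67.
Giant-step multiplier: 32^(-10) ≡ 32^(82-10) = 32^72 ≡ 77 (mod 83).
Giant steps γ_i = 29·77^i mod 83: γ_0=29, γ_1=75, γ_2=48, γ_3=44, γ_4=68, γ_5=7, γ_6=41 (in table at j=8).
x = i·n + j = 6·10 + 8 = 68.
Check: 32^68 ≡ 29 (mod 83).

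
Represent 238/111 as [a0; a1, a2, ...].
[2; 6, 1, 15]

Euclidean algorithm steps:
238 = 2 × 111 + 16
111 = 6 × 16 + 15
16 = 1 × 15 + 1
15 = 15 × 1 + 0
Continued fraction: [2; 6, 1, 15]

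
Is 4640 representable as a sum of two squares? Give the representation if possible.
4² + 68² (a=4, b=68)

Factorization: 4640 = 2^5 × 5 × 29
By Fermat: n is sum of two squares iff every prime p ≡ 3 (mod 4) appears to even power.
All primes ≡ 3 (mod 4) appear to even power.
Search a = 0, 1, 2, … for 4640 - a² a perfect square: first hit at a = 4: 4640 - 16 = 4624 = 68².
4640 = 4² + 68² = 16 + 4624 ✓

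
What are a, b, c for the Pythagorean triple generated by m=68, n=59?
(1143, 8024, 8105)

Euclid's formula: a = m² - n², b = 2mn, c = m² + n²
m = 68, n = 59
a = 68² - 59² = 4624 - 3481 = 1143
b = 2 × 68 × 59 = 8024
c = 68² + 59² = 4624 + 3481 = 8105
Verification: 1143² + 8024² = 1306449 + 64384576 = 65691025 = 8105² ✓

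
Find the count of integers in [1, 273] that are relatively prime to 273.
144

273 = 3 × 7 × 13
φ(n) = n × ∏(1 - 1/p) for each prime p dividing n
φ(273) = 273 × (1 - 1/3) × (1 - 1/7) × (1 - 1/13) = 144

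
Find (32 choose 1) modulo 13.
6

Using Lucas' theorem:
Write n=32 and k=1 in base 13:
n in base 13: [2, 6]
k in base 13: [0, 1]
C(32,1) mod 13 = ∏ C(n_i, k_i) mod 13
Digit binomials (mod 13): C(2,0) = 1; C(6,1) = 6
Product: 1 × 6 = 6 ≡ 6 (mod 13)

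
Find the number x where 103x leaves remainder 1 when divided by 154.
3

gcd(103, 154) = 1, so the inverse exists.
Extended Euclidean algorithm on (154, 103):
154 = 1 × 103 + 51  ⟹  51 = (1)·154 + (-1)·103
103 = 2 × 51 + 1  ⟹  1 = (-2)·154 + (3)·103
So (3)·103 ≡ 1 (mod 154), i.e. 103^(-1) ≡ 3 (mod 154).
Check: 103 × 3 = 309 ≡ 1 (mod 154)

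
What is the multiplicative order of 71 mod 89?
44

89 is prime, so ord(71) divides φ(89) = 88.
Divisors of 88: 1, 2, 4, 8, 11, 22, 44, 88.
Repeated squaring: 71^1 ≡ 71, 71^2 ≡ 57, 71^4 ≡ 45, 71^8 ≡ 67, 71^16 ≡ 39, 71^32 ≡ 8, 71^64 ≡ 64 (mod 89).
Test 71^d mod 89 for each divisor d in increasing order:
71^1 ≡ 71
71^2 ≡ 57
71^4 ≡ 45
71^8 ≡ 67
71^11 = 71^8·71^2·71^1 ≡ 55
71^22 = 71^16·71^4·71^2 ≡ 88
71^44 = 71^32·71^8·71^4 ≡ 1  ← first divisor giving 1
The order is 44.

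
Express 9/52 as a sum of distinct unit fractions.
1/6 + 1/156

Greedy algorithm:
9/52: ceiling(52/9) = 6, use 1/6
1/156: ceiling(156/1) = 156, use 1/156
Result: 9/52 = 1/6 + 1/156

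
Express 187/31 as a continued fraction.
[6; 31]

Euclidean algorithm steps:
187 = 6 × 31 + 1
31 = 31 × 1 + 0
Continued fraction: [6; 31]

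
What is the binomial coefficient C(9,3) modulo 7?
0

Using Lucas' theorem:
Write n=9 and k=3 in base 7:
n in base 7: [1, 2]
k in base 7: [0, 3]
C(9,3) mod 7 = ∏ C(n_i, k_i) mod 7
Digit binomials (mod 7): C(1,0) = 1; C(2,3) = 0 (k_i > n_i)
Product: 1 × 0 = 0 ≡ 0 (mod 7)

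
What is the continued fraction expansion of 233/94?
[2; 2, 11, 4]

Euclidean algorithm steps:
233 = 2 × 94 + 45
94 = 2 × 45 + 4
45 = 11 × 4 + 1
4 = 4 × 1 + 0
Continued fraction: [2; 2, 11, 4]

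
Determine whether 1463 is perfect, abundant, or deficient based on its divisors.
deficient

Proper divisors of 1463: sum = 1 + 7 + 11 + 19 + 77 + 133 + 209 = 457
Since 457 < 1463, 1463 is deficient.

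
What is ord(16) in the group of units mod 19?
9

19 is prime, so ord(16) divides φ(19) = 18.
Divisors of 18: 1, 2, 3, 6, 9, 18.
Repeated squaring: 16^1 ≡ 16, 16^2 ≡ 9, 16^4 ≡ 5, 16^8 ≡ 6, 16^16 ≡ 17 (mod 19).
Test 16^d mod 19 for each divisor d in increasing order:
16^1 ≡ 16
16^2 ≡ 9
16^3 = 16^2·16^1 ≡ 11
16^6 = 16^4·16^2 ≡ 7
16^9 = 16^8·16^1 ≡ 1  ← first divisor giving 1
The order is 9.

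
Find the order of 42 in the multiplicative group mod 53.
13

53 is prime, so ord(42) divides φ(53) = 52.
Divisors of 52: 1, 2, 4, 13, 26, 52.
Repeated squaring: 42^1 ≡ 42, 42^2 ≡ 15, 42^4 ≡ 13, 42^8 ≡ 10, 42^16 ≡ 47, 42^32 ≡ 36 (mod 53).
Test 42^d mod 53 for each divisor d in increasing order:
42^1 ≡ 42
42^2 ≡ 15
42^4 ≡ 13
42^13 = 42^8·42^4·42^1 ≡ 1  ← first divisor giving 1
The order is 13.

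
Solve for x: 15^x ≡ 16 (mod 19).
2

Baby-step giant-step with step n = ⌈√19⌉ = 5.
Baby steps 15^j mod 19 (j:value) for j=0..4: 0:1, 1:15, 2:16, 3:12, 4:9.
h = 16 is already in the table at j=2, so x = 2.
Check: 15^2 ≡ 16 (mod 19).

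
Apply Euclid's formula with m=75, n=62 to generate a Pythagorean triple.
(1781, 9300, 9469)

Euclid's formula: a = m² - n², b = 2mn, c = m² + n²
m = 75, n = 62
a = 75² - 62² = 5625 - 3844 = 1781
b = 2 × 75 × 62 = 9300
c = 75² + 62² = 5625 + 3844 = 9469
Verification: 1781² + 9300² = 3171961 + 86490000 = 89661961 = 9469² ✓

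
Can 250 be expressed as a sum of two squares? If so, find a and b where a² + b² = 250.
5² + 15² (a=5, b=15)

Factorization: 250 = 2 × 5^3
By Fermat: n is sum of two squares iff every prime p ≡ 3 (mod 4) appears to even power.
All primes ≡ 3 (mod 4) appear to even power.
Search a = 0, 1, 2, … for 250 - a² a perfect square: first hit at a = 5: 250 - 25 = 225 = 15².
250 = 5² + 15² = 25 + 225 ✓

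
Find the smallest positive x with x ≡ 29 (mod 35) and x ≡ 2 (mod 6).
134

Using Chinese Remainder Theorem:
M = 35 × 6 = 210
M1 = 6, M2 = 35
y1 = 6^(-1) mod 35 = 6
y2 = 35^(-1) mod 6 = 5
x = (29×6×6 + 2×35×5) mod 210 = 134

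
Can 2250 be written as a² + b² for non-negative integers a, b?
15² + 45² (a=15, b=45)

Factorization: 2250 = 2 × 3^2 × 5^3
By Fermat: n is sum of two squares iff every prime p ≡ 3 (mod 4) appears to even power.
All primes ≡ 3 (mod 4) appear to even power.
Search a = 0, 1, 2, … for 2250 - a² a perfect square: first hit at a = 15: 2250 - 225 = 2025 = 45².
2250 = 15² + 45² = 225 + 2025 ✓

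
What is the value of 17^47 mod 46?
37

Repeated squaring. Binary of 47 = 101111.
17^1 ≡ 17 (mod 46); 17^2 ≡ 13 (mod 46); 17^4 ≡ 31 (mod 46); 17^8 ≡ 41 (mod 46); 17^16 ≡ 25 (mod 46); 17^32 ≡ 27 (mod 46)
17^47 = 17^1 × 17^2 × 17^4 × 17^8 × 17^32 ≡ 37 (mod 46)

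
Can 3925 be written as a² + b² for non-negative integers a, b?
9² + 62² (a=9, b=62)

Factorization: 3925 = 5^2 × 157
By Fermat: n is sum of two squares iff every prime p ≡ 3 (mod 4) appears to even power.
All primes ≡ 3 (mod 4) appear to even power.
Search a = 0, 1, 2, … for 3925 - a² a perfect square: first hit at a = 9: 3925 - 81 = 3844 = 62².
3925 = 9² + 62² = 81 + 3844 ✓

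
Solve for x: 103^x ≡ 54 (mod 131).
109

Baby-step giant-step with step n = ⌈√131⌉ = 12.
Baby steps 103^j mod 131 (j:value) for j=0..11: 0:1, 1:103, 2:129, 3:56, 4:4, 5:19, 6:123, 7:93, 8:16, 9:76, 10:99, 11:110.
Giant-step multiplier: 103^(-12) ≡ 103^(130-12) = 103^118 ≡ 43 (mod 131).
Giant steps γ_i = 54·43^i mod 131: γ_0=54, γ_1=95, γ_2=24, γ_3=115, γ_4=98, γ_5=22, γ_6=29, γ_7=68, γ_8=42, γ_9=103 (in table at j=1).
x = i·n + j = 9·12 + 1 = 109.
Check: 103^109 ≡ 54 (mod 131).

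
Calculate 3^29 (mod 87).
3

Repeated squaring. Binary of 29 = 11101.
3^1 ≡ 3 (mod 87); 3^2 ≡ 9 (mod 87); 3^4 ≡ 81 (mod 87); 3^8 ≡ 36 (mod 87); 3^16 ≡ 78 (mod 87)
3^29 = 3^1 × 3^4 × 3^8 × 3^16 ≡ 3 (mod 87)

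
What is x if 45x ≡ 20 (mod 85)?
x ≡ 8 (mod 17)

gcd(45, 85) = 5, which divides 20, so solutions exist.
Divide through by 5: 9x ≡ 4 (mod 17).
Find 9^(-1) mod 17 by the extended Euclidean algorithm:
17 = 1 × 9 + 8  ⟹  8 = (1)·17 + (-1)·9
9 = 1 × 8 + 1  ⟹  1 = (-1)·17 + (2)·9
So (2)·9 ≡ 1 (mod 17), i.e. 9^(-1) ≡ 2 (mod 17).
x ≡ 2 × 4 = 8 ≡ 8 (mod 17).
Check: 45 × 8 = 360 ≡ 20 (mod 85).
x ≡ 8 (mod 17), giving 5 solutions mod 85.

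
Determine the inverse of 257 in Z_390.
173

gcd(257, 390) = 1, so the inverse exists.
Extended Euclidean algorithm on (390, 257):
390 = 1 × 257 + 133  ⟹  133 = (1)·390 + (-1)·257
257 = 1 × 133 + 124  ⟹  124 = (-1)·390 + (2)·257
133 = 1 × 124 + 9  ⟹  9 = (2)·390 + (-3)·257
124 = 13 × 9 + 7  ⟹  7 = (-27)·390 + (41)·257
9 = 1 × 7 + 2  ⟹  2 = (29)·390 + (-44)·257
7 = 3 × 2 + 1  ⟹  1 = (-114)·390 + (173)·257
So (173)·257 ≡ 1 (mod 390), i.e. 257^(-1) ≡ 173 (mod 390).
Check: 257 × 173 = 44461 ≡ 1 (mod 390)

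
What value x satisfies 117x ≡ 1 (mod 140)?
73

gcd(117, 140) = 1, so the inverse exists.
Extended Euclidean algorithm on (140, 117):
140 = 1 × 117 + 23  ⟹  23 = (1)·140 + (-1)·117
117 = 5 × 23 + 2  ⟹  2 = (-5)·140 + (6)·117
23 = 11 × 2 + 1  ⟹  1 = (56)·140 + (-67)·117
So (-67)·117 ≡ 1 (mod 140), i.e. 117^(-1) ≡ -67 ≡ 73 (mod 140).
Check: 117 × 73 = 8541 ≡ 1 (mod 140)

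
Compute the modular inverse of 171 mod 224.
131

gcd(171, 224) = 1, so the inverse exists.
Extended Euclidean algorithm on (224, 171):
224 = 1 × 171 + 53  ⟹  53 = (1)·224 + (-1)·171
171 = 3 × 53 + 12  ⟹  12 = (-3)·224 + (4)·171
53 = 4 × 12 + 5  ⟹  5 = (13)·224 + (-17)·171
12 = 2 × 5 + 2  ⟹  2 = (-29)·224 + (38)·171
5 = 2 × 2 + 1  ⟹  1 = (71)·224 + (-93)·171
So (-93)·171 ≡ 1 (mod 224), i.e. 171^(-1) ≡ -93 ≡ 131 (mod 224).
Check: 171 × 131 = 22401 ≡ 1 (mod 224)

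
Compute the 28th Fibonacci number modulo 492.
471

Matrix identity: Q^n = [[F_(n+1), F_n], [F_n, F_(n-1)]] with Q = [[1,1],[1,0]].
n = 28 = 11100₂. Square-and-multiply, entries mod 492:
Q^1 = [[1,1],[1,0]]
Q^3 = (Q^1)²·Q = [[3,2],[2,1]]
Q^7 = (Q^3)²·Q = [[21,13],[13,8]]
Q^14 = (Q^7)² = [[118,377],[377,233]]
Q^28 = (Q^14)² = [[89,471],[471,110]]
F_28 mod 492 = Q^28[0][1] = 471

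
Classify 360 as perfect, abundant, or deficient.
abundant

Proper divisors of 360: sum = 1 + 2 + 3 + 4 + 5 + 6 + 8 + 9 + ... + 72 + 90 + 120 + 180 (23 divisors) = 810
Since 810 > 360, 360 is abundant.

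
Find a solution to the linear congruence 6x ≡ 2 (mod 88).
x ≡ 15 (mod 44)

gcd(6, 88) = 2, which divides 2, so solutions exist.
Divide through by 2: 3x ≡ 1 (mod 44).
Find 3^(-1) mod 44 by the extended Euclidean algorithm:
44 = 14 × 3 + 2  ⟹  2 = (1)·44 + (-14)·3
3 = 1 × 2 + 1  ⟹  1 = (-1)·44 + (15)·3
So (15)·3 ≡ 1 (mod 44), i.e. 3^(-1) ≡ 15 (mod 44).
x ≡ 15 × 1 = 15 ≡ 15 (mod 44).
Check: 6 × 15 = 90 ≡ 2 (mod 88).
x ≡ 15 (mod 44), giving 2 solutions mod 88.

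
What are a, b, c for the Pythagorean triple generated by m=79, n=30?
(5341, 4740, 7141)

Euclid's formula: a = m² - n², b = 2mn, c = m² + n²
m = 79, n = 30
a = 79² - 30² = 6241 - 900 = 5341
b = 2 × 79 × 30 = 4740
c = 79² + 30² = 6241 + 900 = 7141
Verification: 5341² + 4740² = 28526281 + 22467600 = 50993881 = 7141² ✓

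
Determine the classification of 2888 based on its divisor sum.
deficient

Proper divisors of 2888: sum = 1 + 2 + 4 + 8 + 19 + 38 + 76 + 152 + 361 + 722 + 1444 = 2827
Since 2827 < 2888, 2888 is deficient.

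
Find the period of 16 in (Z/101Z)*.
25

101 is prime, so ord(16) divides φ(101) = 100.
Divisors of 100: 1, 2, 4, 5, 10, 20, 25, 50, 100.
Repeated squaring: 16^1 ≡ 16, 16^2 ≡ 54, 16^4 ≡ 88, 16^8 ≡ 68, 16^16 ≡ 79, 16^32 ≡ 80, 16^64 ≡ 37 (mod 101).
Test 16^d mod 101 for each divisor d in increasing order:
16^1 ≡ 16
16^2 ≡ 54
16^4 ≡ 88
16^5 = 16^4·16^1 ≡ 95
16^10 = 16^8·16^2 ≡ 36
16^20 = 16^16·16^4 ≡ 84
16^25 = 16^16·16^8·16^1 ≡ 1  ← first divisor giving 1
The order is 25.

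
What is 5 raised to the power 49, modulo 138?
89

Repeated squaring. Binary of 49 = 110001.
5^1 ≡ 5 (mod 138); 5^2 ≡ 25 (mod 138); 5^4 ≡ 73 (mod 138); 5^8 ≡ 85 (mod 138); 5^16 ≡ 49 (mod 138); 5^32 ≡ 55 (mod 138)
5^49 = 5^1 × 5^16 × 5^32 ≡ 89 (mod 138)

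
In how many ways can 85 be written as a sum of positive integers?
30167357

p(n) counts ways to write n as a sum of positive integers (order ignored).
Euler's pentagonal recurrence: p(k) = p(k-1) + p(k-2) - p(k-5) - p(k-7) + p(k-12) + p(k-15) - ... (offsets j(3j∓1)/2, signs ++--, p(0)=1, p(<0)=0).
DP table for k = 0..84: p(0)=1, p(1)=1, p(2)=2, p(3)=3, p(4)=5, p(5)=7, p(6)=11, p(7)=15, p(8)=22, p(9)=30, p(10)=42, p(11)=56, p(12)=77, p(13)=101, p(14)=135, p(15)=176, p(16)=231, p(17)=297, p(18)=385, p(19)=490, p(20)=627, p(21)=792, p(22)=1002, p(23)=1255, p(24)=1575, p(25)=1958, p(26)=2436, p(27)=3010, p(28)=3718, p(29)=4565, p(30)=5604, p(31)=6842, p(32)=8349, p(33)=10143, p(34)=12310, p(35)=14883, p(36)=17977, p(37)=21637, p(38)=26015, p(39)=31185, p(40)=37338, p(41)=44583, p(42)=53174, p(43)=63261, p(44)=75175, p(45)=89134, p(46)=105558, p(47)=124754, p(48)=147273, p(49)=173525, p(50)=204226, p(51)=239943, p(52)=281589, p(53)=329931, p(54)=386155, p(55)=451276, p(56)=526823, p(57)=614154, p(58)=715220, p(59)=831820, p(60)=966467, p(61)=1121505, p(62)=1300156, p(63)=1505499, p(64)=1741630, p(65)=2012558, p(66)=2323520, p(67)=2679689, p(68)=3087735, p(69)=3554345, p(70)=4087968, p(71)=4697205, p(72)=5392783, p(73)=6185689, p(74)=7089500, p(75)=8118264, p(76)=9289091, p(77)=10619863, p(78)=12132164, p(79)=13848650, p(80)=15796476, p(81)=18004327, p(82)=20506255, p(83)=23338469, p(84)=26543660.
Final step: p(85) = p(84) + p(83) - p(80) - p(78) + p(73) + p(70) - p(63) - p(59) + p(50) + p(45) - p(34) - p(28) + p(15) + p(8)
= 26543660 + 23338469 - 15796476 - 12132164 + 6185689 + 4087968 - 1505499 - 831820 + 204226 + 89134 - 12310 - 3718 + 176 + 22
= 30167357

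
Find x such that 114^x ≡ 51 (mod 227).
81

Baby-step giant-step with step n = ⌈√227⌉ = 16.
Baby steps 114^j mod 227 (j:value) for j=0..15: 0:1, 1:114, 2:57, 3:142, 4:71, 5:149, 6:188, 7:94, 8:47, 9:137, 10:182, 11:91, 12:159, 13:193, 14:210, 15:105.
Giant-step multiplier: 114^(-16) ≡ 114^(226-16) = 114^210 ≡ 160 (mod 227).
Giant steps γ_i = 51·160^i mod 227: γ_0=51, γ_1=215, γ_2=123, γ_3=158, γ_4=83, γ_5=114 (in table at j=1).
x = i·n + j = 5·16 + 1 = 81.
Check: 114^81 ≡ 51 (mod 227).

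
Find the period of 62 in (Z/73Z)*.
72

73 is prime, so ord(62) divides φ(73) = 72.
Divisors of 72: 1, 2, 3, 4, 6, 8, 9, 12, 18, 24, 36, 72.
Repeated squaring: 62^1 ≡ 62, 62^2 ≡ 48, 62^4 ≡ 41, 62^8 ≡ 2, 62^16 ≡ 4, 62^32 ≡ 16, 62^64 ≡ 37 (mod 73).
Test 62^d mod 73 for each divisor d in increasing order:
62^1 ≡ 62
62^2 ≡ 48
62^3 = 62^2·62^1 ≡ 56
62^4 ≡ 41
62^6 = 62^4·62^2 ≡ 70
62^8 ≡ 2
62^9 = 62^8·62^1 ≡ 51
62^12 = 62^8·62^4 ≡ 9
62^18 = 62^16·62^2 ≡ 46
62^24 = 62^16·62^8 ≡ 8
62^36 = 62^32·62^4 ≡ 72
62^72 = 62^64·62^8 ≡ 1  ← first divisor giving 1
The order is 72.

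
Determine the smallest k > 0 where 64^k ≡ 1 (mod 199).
33

199 is prime, so ord(64) divides φ(199) = 198.
Divisors of 198: 1, 2, 3, 6, 9, 11, 18, 22, 33, 66, 99, 198.
Repeated squaring: 64^1 ≡ 64, 64^2 ≡ 116, 64^4 ≡ 123, 64^8 ≡ 5, 64^16 ≡ 25, 64^32 ≡ 28, 64^64 ≡ 187, 64^128 ≡ 144 (mod 199).
Test 64^d mod 199 for each divisor d in increasing order:
64^1 ≡ 64
64^2 ≡ 116
64^3 = 64^2·64^1 ≡ 61
64^6 = 64^4·64^2 ≡ 139
64^9 = 64^8·64^1 ≡ 121
64^11 = 64^8·64^2·64^1 ≡ 106
64^18 = 64^16·64^2 ≡ 114
64^22 = 64^16·64^4·64^2 ≡ 92
64^33 = 64^32·64^1 ≡ 1  ← first divisor giving 1
The order is 33.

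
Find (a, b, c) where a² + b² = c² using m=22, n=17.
(195, 748, 773)

Euclid's formula: a = m² - n², b = 2mn, c = m² + n²
m = 22, n = 17
a = 22² - 17² = 484 - 289 = 195
b = 2 × 22 × 17 = 748
c = 22² + 17² = 484 + 289 = 773
Verification: 195² + 748² = 38025 + 559504 = 597529 = 773² ✓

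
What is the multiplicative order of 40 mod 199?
33

199 is prime, so ord(40) divides φ(199) = 198.
Divisors of 198: 1, 2, 3, 6, 9, 11, 18, 22, 33, 66, 99, 198.
Repeated squaring: 40^1 ≡ 40, 40^2 ≡ 8, 40^4 ≡ 64, 40^8 ≡ 116, 40^16 ≡ 123, 40^32 ≡ 5, 40^64 ≡ 25, 40^128 ≡ 28 (mod 199).
Test 40^d mod 199 for each divisor d in increasing order:
40^1 ≡ 40
40^2 ≡ 8
40^3 = 40^2·40^1 ≡ 121
40^6 = 40^4·40^2 ≡ 114
40^9 = 40^8·40^1 ≡ 63
40^11 = 40^8·40^2·40^1 ≡ 106
40^18 = 40^16·40^2 ≡ 188
40^22 = 40^16·40^4·40^2 ≡ 92
40^33 = 40^32·40^1 ≡ 1  ← first divisor giving 1
The order is 33.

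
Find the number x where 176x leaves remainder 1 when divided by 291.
167

gcd(176, 291) = 1, so the inverse exists.
Extended Euclidean algorithm on (291, 176):
291 = 1 × 176 + 115  ⟹  115 = (1)·291 + (-1)·176
176 = 1 × 115 + 61  ⟹  61 = (-1)·291 + (2)·176
115 = 1 × 61 + 54  ⟹  54 = (2)·291 + (-3)·176
61 = 1 × 54 + 7  ⟹  7 = (-3)·291 + (5)·176
54 = 7 × 7 + 5  ⟹  5 = (23)·291 + (-38)·176
7 = 1 × 5 + 2  ⟹  2 = (-26)·291 + (43)·176
5 = 2 × 2 + 1  ⟹  1 = (75)·291 + (-124)·176
So (-124)·176 ≡ 1 (mod 291), i.e. 176^(-1) ≡ -124 ≡ 167 (mod 291).
Check: 176 × 167 = 29392 ≡ 1 (mod 291)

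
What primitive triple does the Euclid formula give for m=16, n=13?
(87, 416, 425)

Euclid's formula: a = m² - n², b = 2mn, c = m² + n²
m = 16, n = 13
a = 16² - 13² = 256 - 169 = 87
b = 2 × 16 × 13 = 416
c = 16² + 13² = 256 + 169 = 425
Verification: 87² + 416² = 7569 + 173056 = 180625 = 425² ✓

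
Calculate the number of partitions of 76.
9289091

p(n) counts ways to write n as a sum of positive integers (order ignored).
Euler's pentagonal recurrence: p(k) = p(k-1) + p(k-2) - p(k-5) - p(k-7) + p(k-12) + p(k-15) - ... (offsets j(3j∓1)/2, signs ++--, p(0)=1, p(<0)=0).
DP table for k = 0..75: p(0)=1, p(1)=1, p(2)=2, p(3)=3, p(4)=5, p(5)=7, p(6)=11, p(7)=15, p(8)=22, p(9)=30, p(10)=42, p(11)=56, p(12)=77, p(13)=101, p(14)=135, p(15)=176, p(16)=231, p(17)=297, p(18)=385, p(19)=490, p(20)=627, p(21)=792, p(22)=1002, p(23)=1255, p(24)=1575, p(25)=1958, p(26)=2436, p(27)=3010, p(28)=3718, p(29)=4565, p(30)=5604, p(31)=6842, p(32)=8349, p(33)=10143, p(34)=12310, p(35)=14883, p(36)=17977, p(37)=21637, p(38)=26015, p(39)=31185, p(40)=37338, p(41)=44583, p(42)=53174, p(43)=63261, p(44)=75175, p(45)=89134, p(46)=105558, p(47)=124754, p(48)=147273, p(49)=173525, p(50)=204226, p(51)=239943, p(52)=281589, p(53)=329931, p(54)=386155, p(55)=451276, p(56)=526823, p(57)=614154, p(58)=715220, p(59)=831820, p(60)=966467, p(61)=1121505, p(62)=1300156, p(63)=1505499, p(64)=1741630, p(65)=2012558, p(66)=2323520, p(67)=2679689, p(68)=3087735, p(69)=3554345, p(70)=4087968, p(71)=4697205, p(72)=5392783, p(73)=6185689, p(74)=7089500, p(75)=8118264.
Final step: p(76) = p(75) + p(74) - p(71) - p(69) + p(64) + p(61) - p(54) - p(50) + p(41) + p(36) - p(25) - p(19) + p(6)
= 8118264 + 7089500 - 4697205 - 3554345 + 1741630 + 1121505 - 386155 - 204226 + 44583 + 17977 - 1958 - 490 + 11
= 9289091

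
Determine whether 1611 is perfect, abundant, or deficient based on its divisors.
deficient

Proper divisors of 1611: sum = 1 + 3 + 9 + 179 + 537 = 729
Since 729 < 1611, 1611 is deficient.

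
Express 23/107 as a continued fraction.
[0; 4, 1, 1, 1, 7]

Euclidean algorithm steps:
23 = 0 × 107 + 23
107 = 4 × 23 + 15
23 = 1 × 15 + 8
15 = 1 × 8 + 7
8 = 1 × 7 + 1
7 = 7 × 1 + 0
Continued fraction: [0; 4, 1, 1, 1, 7]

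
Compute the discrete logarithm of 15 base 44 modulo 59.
30

Baby-step giant-step with step n = ⌈√59⌉ = 8.
Baby steps 44^j mod 59 (j:value) for j=0..7: 0:1, 1:44, 2:48, 3:47, 4:3, 5:14, 6:26, 7:23.
Giant-step multiplier: 44^(-8) ≡ 44^(58-8) = 44^50 ≡ 46 (mod 59).
Giant steps γ_i = 15·46^i mod 59: γ_0=15, γ_1=41, γ_2=57, γ_3=26 (in table at j=6).
x = i·n + j = 3·8 + 6 = 30.
Check: 44^30 ≡ 15 (mod 59).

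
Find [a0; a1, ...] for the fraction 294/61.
[4; 1, 4, 1, 1, 5]

Euclidean algorithm steps:
294 = 4 × 61 + 50
61 = 1 × 50 + 11
50 = 4 × 11 + 6
11 = 1 × 6 + 5
6 = 1 × 5 + 1
5 = 5 × 1 + 0
Continued fraction: [4; 1, 4, 1, 1, 5]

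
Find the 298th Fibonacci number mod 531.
316

Matrix identity: Q^n = [[F_(n+1), F_n], [F_n, F_(n-1)]] with Q = [[1,1],[1,0]].
n = 298 = 100101010₂. Square-and-multiply, entries mod 531:
Q^1 = [[1,1],[1,0]]
Q^2 = (Q^1)² = [[2,1],[1,1]]
Q^4 = (Q^2)² = [[5,3],[3,2]]
Q^9 = (Q^4)²·Q = [[55,34],[34,21]]
Q^18 = (Q^9)² = [[464,460],[460,4]]
Q^37 = (Q^18)²·Q = [[197,503],[503,225]]
Q^74 = (Q^37)² = [[299,397],[397,433]]
Q^149 = (Q^74)²·Q = [[242,95],[95,147]]
Q^298 = (Q^149)² = [[152,316],[316,367]]
F_298 mod 531 = Q^298[0][1] = 316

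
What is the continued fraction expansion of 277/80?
[3; 2, 6, 6]

Euclidean algorithm steps:
277 = 3 × 80 + 37
80 = 2 × 37 + 6
37 = 6 × 6 + 1
6 = 6 × 1 + 0
Continued fraction: [3; 2, 6, 6]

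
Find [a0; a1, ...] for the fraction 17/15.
[1; 7, 2]

Euclidean algorithm steps:
17 = 1 × 15 + 2
15 = 7 × 2 + 1
2 = 2 × 1 + 0
Continued fraction: [1; 7, 2]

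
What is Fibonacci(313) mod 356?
5

Matrix identity: Q^n = [[F_(n+1), F_n], [F_n, F_(n-1)]] with Q = [[1,1],[1,0]].
n = 313 = 100111001₂. Square-and-multiply, entries mod 356:
Q^1 = [[1,1],[1,0]]
Q^2 = (Q^1)² = [[2,1],[1,1]]
Q^4 = (Q^2)² = [[5,3],[3,2]]
Q^9 = (Q^4)²·Q = [[55,34],[34,21]]
Q^19 = (Q^9)²·Q = [[1,265],[265,92]]
Q^39 = (Q^19)²·Q = [[175,94],[94,81]]
Q^78 = (Q^39)² = [[301,212],[212,89]]
Q^156 = (Q^78)² = [[265,88],[88,177]]
Q^313 = (Q^156)²·Q = [[97,5],[5,92]]
F_313 mod 356 = Q^313[0][1] = 5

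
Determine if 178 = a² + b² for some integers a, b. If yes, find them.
3² + 13² (a=3, b=13)

Factorization: 178 = 2 × 89
By Fermat: n is sum of two squares iff every prime p ≡ 3 (mod 4) appears to even power.
All primes ≡ 3 (mod 4) appear to even power.
Search a = 0, 1, 2, … for 178 - a² a perfect square: first hit at a = 3: 178 - 9 = 169 = 13².
178 = 3² + 13² = 9 + 169 ✓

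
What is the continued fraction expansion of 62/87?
[0; 1, 2, 2, 12]

Euclidean algorithm steps:
62 = 0 × 87 + 62
87 = 1 × 62 + 25
62 = 2 × 25 + 12
25 = 2 × 12 + 1
12 = 12 × 1 + 0
Continued fraction: [0; 1, 2, 2, 12]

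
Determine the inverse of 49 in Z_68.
25

gcd(49, 68) = 1, so the inverse exists.
Extended Euclidean algorithm on (68, 49):
68 = 1 × 49 + 19  ⟹  19 = (1)·68 + (-1)·49
49 = 2 × 19 + 11  ⟹  11 = (-2)·68 + (3)·49
19 = 1 × 11 + 8  ⟹  8 = (3)·68 + (-4)·49
11 = 1 × 8 + 3  ⟹  3 = (-5)·68 + (7)·49
8 = 2 × 3 + 2  ⟹  2 = (13)·68 + (-18)·49
3 = 1 × 2 + 1  ⟹  1 = (-18)·68 + (25)·49
So (25)·49 ≡ 1 (mod 68), i.e. 49^(-1) ≡ 25 (mod 68).
Check: 49 × 25 = 1225 ≡ 1 (mod 68)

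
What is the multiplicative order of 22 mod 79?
13

79 is prime, so ord(22) divides φ(79) = 78.
Divisors of 78: 1, 2, 3, 6, 13, 26, 39, 78.
Repeated squaring: 22^1 ≡ 22, 22^2 ≡ 10, 22^4 ≡ 21, 22^8 ≡ 46, 22^16 ≡ 62, 22^32 ≡ 52, 22^64 ≡ 18 (mod 79).
Test 22^d mod 79 for each divisor d in increasing order:
22^1 ≡ 22
22^2 ≡ 10
22^3 = 22^2·22^1 ≡ 62
22^6 = 22^4·22^2 ≡ 52
22^13 = 22^8·22^4·22^1 ≡ 1  ← first divisor giving 1
The order is 13.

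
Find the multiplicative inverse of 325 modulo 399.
124

gcd(325, 399) = 1, so the inverse exists.
Extended Euclidean algorithm on (399, 325):
399 = 1 × 325 + 74  ⟹  74 = (1)·399 + (-1)·325
325 = 4 × 74 + 29  ⟹  29 = (-4)·399 + (5)·325
74 = 2 × 29 + 16  ⟹  16 = (9)·399 + (-11)·325
29 = 1 × 16 + 13  ⟹  13 = (-13)·399 + (16)·325
16 = 1 × 13 + 3  ⟹  3 = (22)·399 + (-27)·325
13 = 4 × 3 + 1  ⟹  1 = (-101)·399 + (124)·325
So (124)·325 ≡ 1 (mod 399), i.e. 325^(-1) ≡ 124 (mod 399).
Check: 325 × 124 = 40300 ≡ 1 (mod 399)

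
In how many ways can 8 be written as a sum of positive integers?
22

p(n) counts ways to write n as a sum of positive integers (order ignored).
Examples: 8; 7 + 1; 6 + 2; 6 + 1 + 1; 5 + 3; ... (22 total)
p(8) = 22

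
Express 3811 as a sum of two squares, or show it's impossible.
Not possible

Factorization: 3811 = 37 × 103
By Fermat: n is sum of two squares iff every prime p ≡ 3 (mod 4) appears to even power.
Prime(s) ≡ 3 (mod 4) with odd exponent: [(103, 1)]
Therefore 3811 cannot be expressed as a² + b².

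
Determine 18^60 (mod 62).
32

Repeated squaring. Binary of 60 = 111100.
18^1 ≡ 18 (mod 62); 18^2 ≡ 14 (mod 62); 18^4 ≡ 10 (mod 62); 18^8 ≡ 38 (mod 62); 18^16 ≡ 18 (mod 62); 18^32 ≡ 14 (mod 62)
18^60 = 18^4 × 18^8 × 18^16 × 18^32 ≡ 32 (mod 62)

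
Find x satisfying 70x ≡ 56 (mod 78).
x ≡ 32 (mod 39)

gcd(70, 78) = 2, which divides 56, so solutions exist.
Divide through by 2: 35x ≡ 28 (mod 39).
Find 35^(-1) mod 39 by the extended Euclidean algorithm:
39 = 1 × 35 + 4  ⟹  4 = (1)·39 + (-1)·35
35 = 8 × 4 + 3  ⟹  3 = (-8)·39 + (9)·35
4 = 1 × 3 + 1  ⟹  1 = (9)·39 + (-10)·35
So (-10)·35 ≡ 1 (mod 39), i.e. 35^(-1) ≡ -10 ≡ 29 (mod 39).
x ≡ 29 × 28 = 812 ≡ 32 (mod 39).
Check: 70 × 32 = 2240 ≡ 56 (mod 78).
x ≡ 32 (mod 39), giving 2 solutions mod 78.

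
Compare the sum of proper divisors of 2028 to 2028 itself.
abundant

Proper divisors of 2028: sum = 1 + 2 + 3 + 4 + 6 + 12 + 13 + 26 + ... + 338 + 507 + 676 + 1014 (17 divisors) = 3096
Since 3096 > 2028, 2028 is abundant.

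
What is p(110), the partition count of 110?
607163746

p(n) counts ways to write n as a sum of positive integers (order ignored).
Euler's pentagonal recurrence: p(k) = p(k-1) + p(k-2) - p(k-5) - p(k-7) + p(k-12) + p(k-15) - ... (offsets j(3j∓1)/2, signs ++--, p(0)=1, p(<0)=0).
DP table for k = 0..109: p(0)=1, p(1)=1, p(2)=2, p(3)=3, p(4)=5, p(5)=7, p(6)=11, p(7)=15, p(8)=22, p(9)=30, p(10)=42, p(11)=56, p(12)=77, p(13)=101, p(14)=135, p(15)=176, p(16)=231, p(17)=297, p(18)=385, p(19)=490, p(20)=627, p(21)=792, p(22)=1002, p(23)=1255, p(24)=1575, p(25)=1958, p(26)=2436, p(27)=3010, p(28)=3718, p(29)=4565, p(30)=5604, p(31)=6842, p(32)=8349, p(33)=10143, p(34)=12310, p(35)=14883, p(36)=17977, p(37)=21637, p(38)=26015, p(39)=31185, p(40)=37338, p(41)=44583, p(42)=53174, p(43)=63261, p(44)=75175, p(45)=89134, p(46)=105558, p(47)=124754, p(48)=147273, p(49)=173525, p(50)=204226, p(51)=239943, p(52)=281589, p(53)=329931, p(54)=386155, p(55)=451276, p(56)=526823, p(57)=614154, p(58)=715220, p(59)=831820, p(60)=966467, p(61)=1121505, p(62)=1300156, p(63)=1505499, p(64)=1741630, p(65)=2012558, p(66)=2323520, p(67)=2679689, p(68)=3087735, p(69)=3554345, p(70)=4087968, p(71)=4697205, p(72)=5392783, p(73)=6185689, p(74)=7089500, p(75)=8118264, p(76)=9289091, p(77)=10619863, p(78)=12132164, p(79)=13848650, p(80)=15796476, p(81)=18004327, p(82)=20506255, p(83)=23338469, p(84)=26543660, p(85)=30167357, p(86)=34262962, p(87)=38887673, p(88)=44108109, p(89)=49995925, p(90)=56634173, p(91)=64112359, p(92)=72533807, p(93)=82010177, p(94)=92669720, p(95)=104651419, p(96)=118114304, p(97)=133230930, p(98)=150198136, p(99)=169229875, p(100)=190569292, p(101)=214481126, p(102)=241265379, p(103)=271248950, p(104)=304801365, p(105)=342325709, p(106)=384276336, p(107)=431149389, p(108)=483502844, p(109)=541946240.
Final step: p(110) = p(109) + p(108) - p(105) - p(103) + p(98) + p(95) - p(88) - p(84) + p(75) + p(70) - p(59) - p(53) + p(40) + p(33) - p(18) - p(10)
= 541946240 + 483502844 - 342325709 - 271248950 + 150198136 + 104651419 - 44108109 - 26543660 + 8118264 + 4087968 - 831820 - 329931 + 37338 + 10143 - 385 - 42
= 607163746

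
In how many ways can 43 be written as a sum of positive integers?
63261

p(n) counts ways to write n as a sum of positive integers (order ignored).
Euler's pentagonal recurrence: p(k) = p(k-1) + p(k-2) - p(k-5) - p(k-7) + p(k-12) + p(k-15) - ... (offsets j(3j∓1)/2, signs ++--, p(0)=1, p(<0)=0).
DP table for k = 0..42: p(0)=1, p(1)=1, p(2)=2, p(3)=3, p(4)=5, p(5)=7, p(6)=11, p(7)=15, p(8)=22, p(9)=30, p(10)=42, p(11)=56, p(12)=77, p(13)=101, p(14)=135, p(15)=176, p(16)=231, p(17)=297, p(18)=385, p(19)=490, p(20)=627, p(21)=792, p(22)=1002, p(23)=1255, p(24)=1575, p(25)=1958, p(26)=2436, p(27)=3010, p(28)=3718, p(29)=4565, p(30)=5604, p(31)=6842, p(32)=8349, p(33)=10143, p(34)=12310, p(35)=14883, p(36)=17977, p(37)=21637, p(38)=26015, p(39)=31185, p(40)=37338, p(41)=44583, p(42)=53174.
Final step: p(43) = p(42) + p(41) - p(38) - p(36) + p(31) + p(28) - p(21) - p(17) + p(8) + p(3)
= 53174 + 44583 - 26015 - 17977 + 6842 + 3718 - 792 - 297 + 22 + 3
= 63261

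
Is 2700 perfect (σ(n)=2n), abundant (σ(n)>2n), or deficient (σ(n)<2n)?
abundant

Proper divisors of 2700: sum = 1 + 2 + 3 + 4 + 5 + 6 + 9 + 10 + ... + 540 + 675 + 900 + 1350 (35 divisors) = 5980
Since 5980 > 2700, 2700 is abundant.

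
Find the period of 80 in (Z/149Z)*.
37

149 is prime, so ord(80) divides φ(149) = 148.
Divisors of 148: 1, 2, 4, 37, 74, 148.
Repeated squaring: 80^1 ≡ 80, 80^2 ≡ 142, 80^4 ≡ 49, 80^8 ≡ 17, 80^16 ≡ 140, 80^32 ≡ 81, 80^64 ≡ 5, 80^128 ≡ 25 (mod 149).
Test 80^d mod 149 for each divisor d in increasing order:
80^1 ≡ 80
80^2 ≡ 142
80^4 ≡ 49
80^37 = 80^32·80^4·80^1 ≡ 1  ← first divisor giving 1
The order is 37.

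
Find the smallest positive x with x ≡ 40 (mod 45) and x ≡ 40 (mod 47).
40

Using Chinese Remainder Theorem:
M = 45 × 47 = 2115
M1 = 47, M2 = 45
y1 = 47^(-1) mod 45 = 23
y2 = 45^(-1) mod 47 = 23
x = (40×47×23 + 40×45×23) mod 2115 = 40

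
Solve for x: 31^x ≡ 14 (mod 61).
10

Baby-step giant-step with step n = ⌈√61⌉ = 8.
Baby steps 31^j mod 61 (j:value) for j=0..7: 0:1, 1:31, 2:46, 3:23, 4:42, 5:21, 6:41, 7:51.
Giant-step multiplier: 31^(-8) ≡ 31^(60-8) = 31^52 ≡ 12 (mod 61).
Giant steps γ_i = 14·12^i mod 61: γ_0=14, γ_1=46 (in table at j=2).
x = i·n + j = 1·8 + 2 = 10.
Check: 31^10 ≡ 14 (mod 61).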